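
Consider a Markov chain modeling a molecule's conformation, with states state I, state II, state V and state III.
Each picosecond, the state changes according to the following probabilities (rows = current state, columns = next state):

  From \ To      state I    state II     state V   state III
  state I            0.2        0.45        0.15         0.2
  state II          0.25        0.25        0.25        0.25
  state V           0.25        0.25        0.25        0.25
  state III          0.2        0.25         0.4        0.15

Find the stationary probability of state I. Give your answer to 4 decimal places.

0.2278

Let the stationary distribution be π with π = πP and π_1 + π_2 + π_3 + π_4 = 1.
π_1 = 0.2·π_1 + 0.25·π_2 + 0.25·π_3 + 0.2·π_4
π_2 = 0.45·π_1 + 0.25·π_2 + 0.25·π_3 + 0.25·π_4
π_3 = 0.15·π_1 + 0.25·π_2 + 0.25·π_3 + 0.4·π_4
Solving with the normalization constraint gives π = (0.2278, 0.2956, 0.2598, 0.2169).
So the stationary probability of state I is 0.2278.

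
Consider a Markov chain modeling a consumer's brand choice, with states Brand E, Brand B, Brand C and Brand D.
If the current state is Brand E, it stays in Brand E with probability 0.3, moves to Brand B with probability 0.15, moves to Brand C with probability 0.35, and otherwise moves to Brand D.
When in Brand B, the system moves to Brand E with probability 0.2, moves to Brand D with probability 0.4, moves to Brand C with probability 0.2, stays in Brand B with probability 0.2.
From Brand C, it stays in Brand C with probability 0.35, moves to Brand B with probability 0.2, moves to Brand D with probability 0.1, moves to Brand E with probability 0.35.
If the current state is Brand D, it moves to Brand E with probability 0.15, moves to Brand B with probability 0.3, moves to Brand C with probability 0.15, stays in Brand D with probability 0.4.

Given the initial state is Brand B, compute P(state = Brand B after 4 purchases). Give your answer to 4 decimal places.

Propagate the distribution vector 4 purchases from Brand B.
After 0 purchases: (0.0000, 1.0000, 0.0000, 0.0000)
After 1 purchase: (0.2000, 0.2000, 0.2000, 0.4000)
After 2 purchases: (0.2300, 0.2300, 0.2400, 0.3000)
After 3 purchases: (0.2440, 0.2185, 0.2555, 0.2820)
After 4 purchases: (0.2486, 0.2160, 0.2608, 0.2746)
P(in Brand B after 4 purchases) = 0.2160

0.2160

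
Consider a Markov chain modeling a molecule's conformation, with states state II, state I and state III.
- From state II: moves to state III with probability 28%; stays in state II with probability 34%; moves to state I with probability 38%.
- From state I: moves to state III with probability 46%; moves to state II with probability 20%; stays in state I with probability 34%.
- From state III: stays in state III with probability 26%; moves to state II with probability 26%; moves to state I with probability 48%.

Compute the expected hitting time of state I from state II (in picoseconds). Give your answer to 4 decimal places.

Let t(s) be the expected number of picoseconds to first reach state I from state s, with t(state I) = 0. Conditioning on the first picosecond:
t(state II) = 1 + 0.34·t(state II) + 0.28·t(state III)
t(state III) = 1 + 0.26·t(state II) + 0.26·t(state III)
Solving: t(state II) = 2.4543, t(state III) = 2.2137.
Expected picoseconds from state II to state I: 2.4543.

2.4543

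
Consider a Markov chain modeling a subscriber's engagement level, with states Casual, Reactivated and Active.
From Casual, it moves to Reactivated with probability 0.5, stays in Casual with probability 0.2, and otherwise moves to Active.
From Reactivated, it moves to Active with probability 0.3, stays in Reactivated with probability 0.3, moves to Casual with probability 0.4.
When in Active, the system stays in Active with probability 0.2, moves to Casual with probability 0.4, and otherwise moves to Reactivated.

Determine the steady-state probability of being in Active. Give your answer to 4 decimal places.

0.2727

Let the stationary distribution be π with π = πP and π_1 + π_2 + π_3 = 1.
π_1 = 0.2·π_1 + 0.4·π_2 + 0.4·π_3
π_2 = 0.5·π_1 + 0.3·π_2 + 0.4·π_3
Solving with the normalization constraint gives π = (0.3333, 0.3939, 0.2727).
So the stationary probability of Active is 0.2727.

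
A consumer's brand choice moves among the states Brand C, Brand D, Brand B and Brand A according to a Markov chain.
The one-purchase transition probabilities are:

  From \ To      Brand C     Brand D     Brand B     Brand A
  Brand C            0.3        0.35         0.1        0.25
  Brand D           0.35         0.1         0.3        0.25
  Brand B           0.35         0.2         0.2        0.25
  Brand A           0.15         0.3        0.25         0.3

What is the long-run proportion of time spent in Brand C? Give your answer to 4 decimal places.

Let the stationary distribution be π with π = πP and π_1 + π_2 + π_3 + π_4 = 1.
π_1 = 0.3·π_1 + 0.35·π_2 + 0.35·π_3 + 0.15·π_4
π_2 = 0.35·π_1 + 0.1·π_2 + 0.2·π_3 + 0.3·π_4
π_3 = 0.1·π_1 + 0.3·π_2 + 0.2·π_3 + 0.25·π_4
Solving with the normalization constraint gives π = (0.2832, 0.2444, 0.2093, 0.2632).
So the stationary probability of Brand C is 0.2832.

0.2832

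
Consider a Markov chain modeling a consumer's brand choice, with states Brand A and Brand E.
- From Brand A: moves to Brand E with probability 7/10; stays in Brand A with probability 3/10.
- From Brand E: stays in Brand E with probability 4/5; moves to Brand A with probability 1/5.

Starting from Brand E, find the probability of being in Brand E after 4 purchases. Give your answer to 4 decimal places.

0.7778

Propagate the distribution vector 4 purchases from Brand E.
After 0 purchases: (0.0000, 1.0000)
After 1 purchase: (0.2000, 0.8000)
After 2 purchases: (0.2200, 0.7800)
After 3 purchases: (0.2220, 0.7780)
After 4 purchases: (0.2222, 0.7778)
P(in Brand E after 4 purchases) = 0.7778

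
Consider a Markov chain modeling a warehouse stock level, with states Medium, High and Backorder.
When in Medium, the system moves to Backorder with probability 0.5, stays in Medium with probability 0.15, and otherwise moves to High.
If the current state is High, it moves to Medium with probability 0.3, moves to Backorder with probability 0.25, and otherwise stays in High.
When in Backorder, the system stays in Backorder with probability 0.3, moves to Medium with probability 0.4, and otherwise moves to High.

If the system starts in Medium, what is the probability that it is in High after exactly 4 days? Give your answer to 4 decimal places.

0.3697

Propagate the distribution vector 4 days from Medium.
After 0 days: (1.0000, 0.0000, 0.0000)
After 1 day: (0.1500, 0.3500, 0.5000)
After 2 days: (0.3275, 0.3600, 0.3125)
After 3 days: (0.2821, 0.3704, 0.3475)
After 4 days: (0.2924, 0.3697, 0.3379)
P(in High after 4 days) = 0.3697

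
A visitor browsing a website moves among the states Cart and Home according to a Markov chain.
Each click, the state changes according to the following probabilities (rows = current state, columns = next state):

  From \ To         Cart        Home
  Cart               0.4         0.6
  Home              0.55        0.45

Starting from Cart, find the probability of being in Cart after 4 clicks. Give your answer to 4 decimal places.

Propagate the distribution vector 4 clicks from Cart.
After 0 clicks: (1.0000, 0.0000)
After 1 click: (0.4000, 0.6000)
After 2 clicks: (0.4900, 0.5100)
After 3 clicks: (0.4765, 0.5235)
After 4 clicks: (0.4785, 0.5215)
P(in Cart after 4 clicks) = 0.4785

0.4785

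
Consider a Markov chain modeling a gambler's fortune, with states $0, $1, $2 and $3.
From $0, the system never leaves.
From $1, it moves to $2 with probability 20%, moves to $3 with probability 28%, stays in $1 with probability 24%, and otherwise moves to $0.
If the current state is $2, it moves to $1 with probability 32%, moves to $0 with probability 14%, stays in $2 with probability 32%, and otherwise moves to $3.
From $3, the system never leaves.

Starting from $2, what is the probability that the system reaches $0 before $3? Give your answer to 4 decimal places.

0.4329

Let h(s) be the probability of absorption at $0 starting from transient state s. Then h($0) = 1 and h($3) = 0. By first-step analysis:
h($1) = 0.28·1 + 0.24·h($1) + 0.2·h($2) + 0.28·0
h($2) = 0.14·1 + 0.32·h($1) + 0.32·h($2) + 0.22·0
Solving: h($1) = 0.4823, h($2) = 0.4329.
Starting from $2, the probability is 0.4329.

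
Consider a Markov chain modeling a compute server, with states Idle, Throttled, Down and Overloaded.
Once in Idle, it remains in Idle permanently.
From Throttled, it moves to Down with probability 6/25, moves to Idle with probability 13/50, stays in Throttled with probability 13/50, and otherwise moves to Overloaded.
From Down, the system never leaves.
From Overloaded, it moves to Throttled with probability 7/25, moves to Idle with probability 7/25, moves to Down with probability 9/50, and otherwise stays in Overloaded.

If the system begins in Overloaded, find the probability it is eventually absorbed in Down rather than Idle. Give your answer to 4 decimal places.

0.4172

Let h(s) be the probability of absorption at Down starting from transient state s. Then h(Down) = 1 and h(Idle) = 0. By first-step analysis:
h(Throttled) = 0.26·0 + 0.26·h(Throttled) + 0.24·1 + 0.24·h(Overloaded)
h(Overloaded) = 0.28·0 + 0.28·h(Throttled) + 0.18·1 + 0.26·h(Overloaded)
Solving: h(Throttled) = 0.4596, h(Overloaded) = 0.4172.
Starting from Overloaded, the probability is 0.4172.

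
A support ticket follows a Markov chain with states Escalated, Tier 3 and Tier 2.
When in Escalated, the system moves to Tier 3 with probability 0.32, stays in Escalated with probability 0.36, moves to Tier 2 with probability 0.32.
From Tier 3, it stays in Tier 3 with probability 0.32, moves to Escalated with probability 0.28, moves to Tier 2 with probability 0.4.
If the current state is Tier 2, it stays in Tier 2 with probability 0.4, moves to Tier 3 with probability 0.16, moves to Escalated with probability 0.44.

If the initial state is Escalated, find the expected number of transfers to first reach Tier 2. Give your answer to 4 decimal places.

2.8935

Let t(s) be the expected number of transfers to first reach Tier 2 from state s, with t(Tier 2) = 0. Conditioning on the first transfer:
t(Escalated) = 1 + 0.36·t(Escalated) + 0.32·t(Tier 3)
t(Tier 3) = 1 + 0.28·t(Escalated) + 0.32·t(Tier 3)
Solving: t(Escalated) = 2.8935, t(Tier 3) = 2.6620.
Expected transfers from Escalated to Tier 2: 2.8935.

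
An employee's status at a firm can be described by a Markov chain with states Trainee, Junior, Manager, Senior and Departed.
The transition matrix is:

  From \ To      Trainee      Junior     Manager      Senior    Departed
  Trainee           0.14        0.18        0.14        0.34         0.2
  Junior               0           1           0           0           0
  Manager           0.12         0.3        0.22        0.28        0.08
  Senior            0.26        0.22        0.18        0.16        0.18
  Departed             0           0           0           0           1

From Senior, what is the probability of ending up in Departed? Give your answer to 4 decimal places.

0.4240

Let h(s) be the probability of absorption at Departed starting from transient state s. Then h(Departed) = 1 and h(Junior) = 0. By first-step analysis:
h(Trainee) = 0.14·h(Trainee) + 0.18·0 + 0.14·h(Manager) + 0.34·h(Senior) + 0.2·1
h(Manager) = 0.12·h(Trainee) + 0.3·0 + 0.22·h(Manager) + 0.28·h(Senior) + 0.08·1
h(Senior) = 0.26·h(Trainee) + 0.22·0 + 0.18·h(Manager) + 0.16·h(Senior) + 0.18·1
Solving: h(Trainee) = 0.4530, h(Manager) = 0.3245, h(Senior) = 0.4240.
Starting from Senior, the probability is 0.4240.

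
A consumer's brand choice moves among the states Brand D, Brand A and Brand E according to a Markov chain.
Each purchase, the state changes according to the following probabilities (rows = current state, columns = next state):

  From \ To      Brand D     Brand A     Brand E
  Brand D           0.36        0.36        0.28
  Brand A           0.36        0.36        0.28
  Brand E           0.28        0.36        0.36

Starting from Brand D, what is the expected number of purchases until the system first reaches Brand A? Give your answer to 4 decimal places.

Let t(s) be the expected number of purchases to first reach Brand A from state s, with t(Brand A) = 0. Conditioning on the first purchase:
t(Brand D) = 1 + 0.36·t(Brand D) + 0.28·t(Brand E)
t(Brand E) = 1 + 0.28·t(Brand D) + 0.36·t(Brand E)
Solving: t(Brand D) = 2.7778, t(Brand E) = 2.7778.
Expected purchases from Brand D to Brand A: 2.7778.

2.7778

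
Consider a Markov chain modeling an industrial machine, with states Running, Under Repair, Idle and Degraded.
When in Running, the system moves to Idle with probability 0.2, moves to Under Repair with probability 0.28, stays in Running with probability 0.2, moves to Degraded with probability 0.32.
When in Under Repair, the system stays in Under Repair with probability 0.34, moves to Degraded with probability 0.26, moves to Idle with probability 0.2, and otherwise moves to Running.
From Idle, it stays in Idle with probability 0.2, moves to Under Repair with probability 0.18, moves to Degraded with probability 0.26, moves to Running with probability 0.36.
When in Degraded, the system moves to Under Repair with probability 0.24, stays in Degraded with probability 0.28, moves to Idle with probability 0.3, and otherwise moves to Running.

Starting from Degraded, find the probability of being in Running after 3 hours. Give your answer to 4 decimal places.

0.2310

Propagate the distribution vector 3 hours from Degraded.
After 0 hours: (0.0000, 0.0000, 0.0000, 1.0000)
After 1 hour: (0.1800, 0.2400, 0.3000, 0.2800)
After 2 hours: (0.2424, 0.2532, 0.2280, 0.2764)
After 3 hours: (0.2310, 0.2613, 0.2276, 0.2801)
P(in Running after 3 hours) = 0.2310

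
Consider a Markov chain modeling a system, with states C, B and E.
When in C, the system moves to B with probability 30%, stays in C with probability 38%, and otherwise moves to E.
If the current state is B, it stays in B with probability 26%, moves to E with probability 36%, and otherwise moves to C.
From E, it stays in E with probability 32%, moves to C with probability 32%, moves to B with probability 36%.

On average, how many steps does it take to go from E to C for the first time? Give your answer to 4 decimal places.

Let t(s) be the expected number of steps to first reach C from state s, with t(C) = 0. Conditioning on the first step:
t(B) = 1 + 0.26·t(B) + 0.36·t(E)
t(E) = 1 + 0.36·t(B) + 0.32·t(E)
Solving: t(B) = 2.7837, t(E) = 2.9443.
Expected steps from E to C: 2.9443.

2.9443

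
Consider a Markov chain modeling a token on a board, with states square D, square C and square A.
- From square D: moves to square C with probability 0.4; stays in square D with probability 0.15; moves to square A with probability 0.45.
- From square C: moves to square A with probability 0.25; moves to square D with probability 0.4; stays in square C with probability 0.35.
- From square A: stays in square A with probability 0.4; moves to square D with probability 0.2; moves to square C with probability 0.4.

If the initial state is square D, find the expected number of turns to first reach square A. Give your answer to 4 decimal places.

Let t(s) be the expected number of turns to first reach square A from state s, with t(square A) = 0. Conditioning on the first turn:
t(square D) = 1 + 0.15·t(square D) + 0.4·t(square C)
t(square C) = 1 + 0.4·t(square D) + 0.35·t(square C)
Solving: t(square D) = 2.6752, t(square C) = 3.1847.
Expected turns from square D to square A: 2.6752.

2.6752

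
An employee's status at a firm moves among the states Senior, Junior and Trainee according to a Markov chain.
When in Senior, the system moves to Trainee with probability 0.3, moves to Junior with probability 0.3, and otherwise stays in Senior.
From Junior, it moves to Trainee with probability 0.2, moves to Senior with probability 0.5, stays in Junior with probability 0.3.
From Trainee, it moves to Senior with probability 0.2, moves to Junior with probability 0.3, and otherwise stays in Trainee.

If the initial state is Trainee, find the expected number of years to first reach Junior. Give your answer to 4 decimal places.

3.3333

Let t(s) be the expected number of years to first reach Junior from state s, with t(Junior) = 0. Conditioning on the first year:
t(Senior) = 1 + 0.4·t(Senior) + 0.3·t(Trainee)
t(Trainee) = 1 + 0.2·t(Senior) + 0.5·t(Trainee)
Solving: t(Senior) = 3.3333, t(Trainee) = 3.3333.
Expected years from Trainee to Junior: 3.3333.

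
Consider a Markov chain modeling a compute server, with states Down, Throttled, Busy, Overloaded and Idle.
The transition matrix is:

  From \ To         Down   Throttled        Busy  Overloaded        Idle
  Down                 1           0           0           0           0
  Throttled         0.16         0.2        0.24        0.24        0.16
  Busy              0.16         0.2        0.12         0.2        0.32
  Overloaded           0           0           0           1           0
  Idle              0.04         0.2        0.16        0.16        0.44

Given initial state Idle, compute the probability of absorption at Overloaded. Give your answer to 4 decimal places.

0.6843

Let h(s) be the probability of absorption at Overloaded starting from transient state s. Then h(Overloaded) = 1 and h(Down) = 0. By first-step analysis:
h(Throttled) = 0.16·0 + 0.2·h(Throttled) + 0.24·h(Busy) + 0.24·1 + 0.16·h(Idle)
h(Busy) = 0.16·0 + 0.2·h(Throttled) + 0.12·h(Busy) + 0.2·1 + 0.32·h(Idle)
h(Idle) = 0.04·0 + 0.2·h(Throttled) + 0.16·h(Busy) + 0.16·1 + 0.44·h(Idle)
Solving: h(Throttled) = 0.6221, h(Busy) = 0.6175, h(Idle) = 0.6843.
Starting from Idle, the probability is 0.6843.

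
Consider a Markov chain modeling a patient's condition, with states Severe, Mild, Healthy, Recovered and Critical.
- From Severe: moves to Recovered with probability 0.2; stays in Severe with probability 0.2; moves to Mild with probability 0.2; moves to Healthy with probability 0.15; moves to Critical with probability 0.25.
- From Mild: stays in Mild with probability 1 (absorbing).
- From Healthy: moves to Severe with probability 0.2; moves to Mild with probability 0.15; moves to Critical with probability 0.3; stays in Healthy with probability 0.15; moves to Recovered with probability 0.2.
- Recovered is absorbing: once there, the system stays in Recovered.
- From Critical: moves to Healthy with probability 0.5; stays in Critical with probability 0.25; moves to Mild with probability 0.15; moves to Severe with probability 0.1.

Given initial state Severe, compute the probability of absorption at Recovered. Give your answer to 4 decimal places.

Let h(s) be the probability of absorption at Recovered starting from transient state s. Then h(Recovered) = 1 and h(Mild) = 0. By first-step analysis:
h(Severe) = 0.2·h(Severe) + 0.2·0 + 0.15·h(Healthy) + 0.2·1 + 0.25·h(Critical)
h(Healthy) = 0.2·h(Severe) + 0.15·0 + 0.15·h(Healthy) + 0.2·1 + 0.3·h(Critical)
h(Critical) = 0.1·h(Severe) + 0.15·0 + 0.5·h(Healthy) + 0.25·h(Critical)
Solving: h(Severe) = 0.4578, h(Healthy) = 0.4767, h(Critical) = 0.3788.
Starting from Severe, the probability is 0.4578.

0.4578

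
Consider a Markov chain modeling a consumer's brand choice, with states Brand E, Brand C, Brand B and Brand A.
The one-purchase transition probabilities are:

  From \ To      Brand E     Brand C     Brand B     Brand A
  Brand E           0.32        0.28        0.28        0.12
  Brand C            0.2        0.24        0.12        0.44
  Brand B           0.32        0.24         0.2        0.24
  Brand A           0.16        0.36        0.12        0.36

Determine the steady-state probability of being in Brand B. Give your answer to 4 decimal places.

Let the stationary distribution be π with π = πP and π_1 + π_2 + π_3 + π_4 = 1.
π_1 = 0.32·π_1 + 0.2·π_2 + 0.32·π_3 + 0.16·π_4
π_2 = 0.28·π_1 + 0.24·π_2 + 0.24·π_3 + 0.36·π_4
π_3 = 0.28·π_1 + 0.12·π_2 + 0.2·π_3 + 0.12·π_4
Solving with the normalization constraint gives π = (0.2368, 0.2861, 0.1716, 0.3055).
So the stationary probability of Brand B is 0.1716.

0.1716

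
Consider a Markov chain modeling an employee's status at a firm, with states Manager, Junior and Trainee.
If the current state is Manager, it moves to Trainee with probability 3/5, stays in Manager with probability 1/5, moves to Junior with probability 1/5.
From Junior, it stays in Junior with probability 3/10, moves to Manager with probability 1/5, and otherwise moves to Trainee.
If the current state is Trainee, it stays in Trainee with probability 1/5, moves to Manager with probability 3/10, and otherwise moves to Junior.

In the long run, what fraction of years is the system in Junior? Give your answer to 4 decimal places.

0.3566

Let the stationary distribution be π with π = πP and π_1 + π_2 + π_3 = 1.
π_1 = 0.2·π_1 + 0.2·π_2 + 0.3·π_3
π_2 = 0.2·π_1 + 0.3·π_2 + 0.5·π_3
Solving with the normalization constraint gives π = (0.2403, 0.3566, 0.4031).
So the stationary probability of Junior is 0.3566.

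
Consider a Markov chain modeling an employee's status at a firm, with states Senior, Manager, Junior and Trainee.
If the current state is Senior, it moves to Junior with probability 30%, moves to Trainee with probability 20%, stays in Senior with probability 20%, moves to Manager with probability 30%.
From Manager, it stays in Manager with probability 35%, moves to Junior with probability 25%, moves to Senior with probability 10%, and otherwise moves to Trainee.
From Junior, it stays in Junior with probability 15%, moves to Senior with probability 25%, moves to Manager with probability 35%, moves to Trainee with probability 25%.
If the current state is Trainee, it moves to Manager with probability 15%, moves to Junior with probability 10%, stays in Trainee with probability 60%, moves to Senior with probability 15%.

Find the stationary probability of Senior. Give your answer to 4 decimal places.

0.1631

Let the stationary distribution be π with π = πP and π_1 + π_2 + π_3 + π_4 = 1.
π_1 = 0.2·π_1 + 0.1·π_2 + 0.25·π_3 + 0.15·π_4
π_2 = 0.3·π_1 + 0.35·π_2 + 0.35·π_3 + 0.15·π_4
π_3 = 0.3·π_1 + 0.25·π_2 + 0.15·π_3 + 0.1·π_4
Solving with the normalization constraint gives π = (0.1631, 0.2634, 0.1812, 0.3923).
So the stationary probability of Senior is 0.1631.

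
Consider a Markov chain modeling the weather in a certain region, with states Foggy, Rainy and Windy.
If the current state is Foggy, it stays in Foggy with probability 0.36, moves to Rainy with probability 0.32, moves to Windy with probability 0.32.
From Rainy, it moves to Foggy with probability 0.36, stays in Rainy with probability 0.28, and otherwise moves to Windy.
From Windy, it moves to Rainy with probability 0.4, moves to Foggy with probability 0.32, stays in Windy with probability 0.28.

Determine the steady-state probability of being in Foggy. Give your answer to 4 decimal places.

0.3472

Let the stationary distribution be π with π = πP and π_1 + π_2 + π_3 = 1.
π_1 = 0.36·π_1 + 0.36·π_2 + 0.32·π_3
π_2 = 0.32·π_1 + 0.28·π_2 + 0.4·π_3
Solving with the normalization constraint gives π = (0.3472, 0.3323, 0.3205).
So the stationary probability of Foggy is 0.3472.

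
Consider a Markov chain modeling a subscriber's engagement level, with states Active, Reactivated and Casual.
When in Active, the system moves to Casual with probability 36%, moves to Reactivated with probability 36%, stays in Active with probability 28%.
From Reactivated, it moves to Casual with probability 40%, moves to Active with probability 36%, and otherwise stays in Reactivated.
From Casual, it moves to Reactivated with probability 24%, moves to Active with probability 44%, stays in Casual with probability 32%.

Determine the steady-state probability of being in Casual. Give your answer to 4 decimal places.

Let the stationary distribution be π with π = πP and π_1 + π_2 + π_3 = 1.
π_1 = 0.28·π_1 + 0.36·π_2 + 0.44·π_3
π_2 = 0.36·π_1 + 0.24·π_2 + 0.24·π_3
Solving with the normalization constraint gives π = (0.3598, 0.2832, 0.3570).
So the stationary probability of Casual is 0.3570.

0.3570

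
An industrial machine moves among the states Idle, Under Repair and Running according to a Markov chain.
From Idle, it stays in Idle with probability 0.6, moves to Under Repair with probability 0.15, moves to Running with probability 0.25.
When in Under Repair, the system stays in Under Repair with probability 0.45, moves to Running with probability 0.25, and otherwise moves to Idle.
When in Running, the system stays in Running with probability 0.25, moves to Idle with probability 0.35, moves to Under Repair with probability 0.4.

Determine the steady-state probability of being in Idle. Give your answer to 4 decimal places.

0.4464

Let the stationary distribution be π with π = πP and π_1 + π_2 + π_3 = 1.
π_1 = 0.6·π_1 + 0.3·π_2 + 0.35·π_3
π_2 = 0.15·π_1 + 0.45·π_2 + 0.4·π_3
Solving with the normalization constraint gives π = (0.4464, 0.3036, 0.2500).
So the stationary probability of Idle is 0.4464.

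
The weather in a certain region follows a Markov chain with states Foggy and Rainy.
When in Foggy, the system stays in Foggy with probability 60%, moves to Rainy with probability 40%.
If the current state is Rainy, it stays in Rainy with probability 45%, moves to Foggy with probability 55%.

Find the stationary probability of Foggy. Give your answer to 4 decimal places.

0.5789

Let the stationary distribution be π with π = πP and π_1 + π_2 = 1.
π_1 = 0.6·π_1 + 0.55·π_2
Solving with the normalization constraint gives π = (0.5789, 0.4211).
So the stationary probability of Foggy is 0.5789.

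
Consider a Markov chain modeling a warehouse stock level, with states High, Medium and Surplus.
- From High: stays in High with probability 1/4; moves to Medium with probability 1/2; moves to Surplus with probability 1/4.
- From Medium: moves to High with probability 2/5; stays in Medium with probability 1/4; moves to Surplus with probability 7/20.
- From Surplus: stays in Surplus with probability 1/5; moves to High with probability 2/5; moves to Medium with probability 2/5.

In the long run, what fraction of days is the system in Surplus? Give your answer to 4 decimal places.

0.2741

Let the stationary distribution be π with π = πP and π_1 + π_2 + π_3 = 1.
π_1 = 0.25·π_1 + 0.4·π_2 + 0.4·π_3
π_2 = 0.5·π_1 + 0.25·π_2 + 0.4·π_3
Solving with the normalization constraint gives π = (0.3478, 0.3781, 0.2741).
So the stationary probability of Surplus is 0.2741.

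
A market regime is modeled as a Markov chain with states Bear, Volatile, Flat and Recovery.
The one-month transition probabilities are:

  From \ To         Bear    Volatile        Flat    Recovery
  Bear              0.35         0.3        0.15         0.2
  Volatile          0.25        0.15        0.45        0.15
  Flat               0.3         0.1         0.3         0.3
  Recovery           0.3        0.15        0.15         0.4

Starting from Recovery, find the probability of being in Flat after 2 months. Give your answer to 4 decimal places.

0.2175

Propagate the distribution vector 2 months from Recovery.
After 0 months: (0.0000, 0.0000, 0.0000, 1.0000)
After 1 month: (0.3000, 0.1500, 0.1500, 0.4000)
After 2 months: (0.3075, 0.1875, 0.2175, 0.2875)
P(in Flat after 2 months) = 0.2175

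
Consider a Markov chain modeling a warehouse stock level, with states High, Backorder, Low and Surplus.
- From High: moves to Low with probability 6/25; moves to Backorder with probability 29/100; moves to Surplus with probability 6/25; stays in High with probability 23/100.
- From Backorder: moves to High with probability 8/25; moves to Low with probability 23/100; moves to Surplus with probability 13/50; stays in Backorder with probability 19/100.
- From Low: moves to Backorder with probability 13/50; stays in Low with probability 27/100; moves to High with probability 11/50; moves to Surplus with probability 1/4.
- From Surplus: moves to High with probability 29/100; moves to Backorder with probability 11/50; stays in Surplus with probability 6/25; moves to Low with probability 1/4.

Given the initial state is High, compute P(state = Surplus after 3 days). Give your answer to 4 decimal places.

Propagate the distribution vector 3 days from High.
After 0 days: (1.0000, 0.0000, 0.0000, 0.0000)
After 1 day: (0.2300, 0.2900, 0.2400, 0.2400)
After 2 days: (0.2681, 0.2370, 0.2467, 0.2482)
After 3 days: (0.2638, 0.2415, 0.2475, 0.2472)
P(in Surplus after 3 days) = 0.2472

0.2472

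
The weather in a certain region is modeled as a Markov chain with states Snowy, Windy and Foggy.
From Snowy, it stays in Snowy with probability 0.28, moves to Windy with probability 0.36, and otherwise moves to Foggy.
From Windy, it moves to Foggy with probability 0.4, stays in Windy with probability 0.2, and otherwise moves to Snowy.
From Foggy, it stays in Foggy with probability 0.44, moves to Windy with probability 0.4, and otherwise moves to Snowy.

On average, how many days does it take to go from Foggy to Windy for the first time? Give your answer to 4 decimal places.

2.5463

Let t(s) be the expected number of days to first reach Windy from state s, with t(Windy) = 0. Conditioning on the first day:
t(Snowy) = 1 + 0.28·t(Snowy) + 0.36·t(Foggy)
t(Foggy) = 1 + 0.16·t(Snowy) + 0.44·t(Foggy)
Solving: t(Snowy) = 2.6620, t(Foggy) = 2.5463.
Expected days from Foggy to Windy: 2.5463.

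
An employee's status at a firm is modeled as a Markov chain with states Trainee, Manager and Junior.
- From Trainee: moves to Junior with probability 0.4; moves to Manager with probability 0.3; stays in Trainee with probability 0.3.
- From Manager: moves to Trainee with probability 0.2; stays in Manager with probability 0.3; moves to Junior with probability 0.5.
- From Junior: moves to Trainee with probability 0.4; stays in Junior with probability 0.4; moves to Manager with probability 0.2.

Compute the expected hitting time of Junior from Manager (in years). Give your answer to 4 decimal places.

Let t(s) be the expected number of years to first reach Junior from state s, with t(Junior) = 0. Conditioning on the first year:
t(Trainee) = 1 + 0.3·t(Trainee) + 0.3·t(Manager)
t(Manager) = 1 + 0.2·t(Trainee) + 0.3·t(Manager)
Solving: t(Trainee) = 2.3256, t(Manager) = 2.0930.
Expected years from Manager to Junior: 2.0930.

2.0930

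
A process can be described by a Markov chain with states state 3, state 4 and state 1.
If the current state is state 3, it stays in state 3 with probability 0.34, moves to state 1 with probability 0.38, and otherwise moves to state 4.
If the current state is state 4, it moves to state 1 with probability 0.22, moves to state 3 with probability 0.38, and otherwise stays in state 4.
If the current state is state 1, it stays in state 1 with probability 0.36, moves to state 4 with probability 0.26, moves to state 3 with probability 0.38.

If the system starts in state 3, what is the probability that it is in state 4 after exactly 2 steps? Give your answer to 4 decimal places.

0.3060

Sum over the intermediate state after 1 step:
P = P(state 3→state 3)·P(state 3→state 4) + P(state 3→state 4)·P(state 4→state 4) + P(state 3→state 1)·P(state 1→state 4)
  = 0.34×0.28 + 0.28×0.4 + 0.38×0.26
  = 0.0952 + 0.1120 + 0.0988 = 0.3060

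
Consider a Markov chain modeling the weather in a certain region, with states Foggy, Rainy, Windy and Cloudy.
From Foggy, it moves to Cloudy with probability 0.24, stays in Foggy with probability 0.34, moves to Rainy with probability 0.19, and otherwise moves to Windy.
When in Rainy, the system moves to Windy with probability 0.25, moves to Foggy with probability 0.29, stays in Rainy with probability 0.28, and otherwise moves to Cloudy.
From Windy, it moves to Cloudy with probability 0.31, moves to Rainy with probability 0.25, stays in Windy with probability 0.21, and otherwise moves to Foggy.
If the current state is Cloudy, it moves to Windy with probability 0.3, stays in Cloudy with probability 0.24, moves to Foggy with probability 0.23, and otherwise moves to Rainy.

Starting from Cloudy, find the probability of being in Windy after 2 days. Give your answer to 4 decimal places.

Propagate the distribution vector 2 days from Cloudy.
After 0 days: (0.0000, 0.0000, 0.0000, 1.0000)
After 1 day: (0.2300, 0.2300, 0.3000, 0.2400)
After 2 days: (0.2691, 0.2383, 0.2454, 0.2472)
P(in Windy after 2 days) = 0.2454

0.2454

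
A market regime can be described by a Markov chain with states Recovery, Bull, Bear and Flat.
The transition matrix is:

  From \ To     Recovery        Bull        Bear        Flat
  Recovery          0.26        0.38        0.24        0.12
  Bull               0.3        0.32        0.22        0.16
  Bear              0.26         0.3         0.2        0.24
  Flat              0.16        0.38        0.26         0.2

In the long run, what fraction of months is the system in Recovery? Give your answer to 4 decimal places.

0.2562

Let the stationary distribution be π with π = πP and π_1 + π_2 + π_3 + π_4 = 1.
π_1 = 0.26·π_1 + 0.3·π_2 + 0.26·π_3 + 0.16·π_4
π_2 = 0.38·π_1 + 0.32·π_2 + 0.3·π_3 + 0.38·π_4
π_3 = 0.24·π_1 + 0.22·π_2 + 0.2·π_3 + 0.26·π_4
Solving with the normalization constraint gives π = (0.2562, 0.3413, 0.2276, 0.1750).
So the stationary probability of Recovery is 0.2562.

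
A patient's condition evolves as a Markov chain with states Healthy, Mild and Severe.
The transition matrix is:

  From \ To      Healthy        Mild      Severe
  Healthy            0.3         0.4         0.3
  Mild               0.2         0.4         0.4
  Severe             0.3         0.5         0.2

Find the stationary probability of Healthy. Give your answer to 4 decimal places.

Let the stationary distribution be π with π = πP and π_1 + π_2 + π_3 = 1.
π_1 = 0.3·π_1 + 0.2·π_2 + 0.3·π_3
π_2 = 0.4·π_1 + 0.4·π_2 + 0.5·π_3
Solving with the normalization constraint gives π = (0.2569, 0.4312, 0.3119).
So the stationary probability of Healthy is 0.2569.

0.2569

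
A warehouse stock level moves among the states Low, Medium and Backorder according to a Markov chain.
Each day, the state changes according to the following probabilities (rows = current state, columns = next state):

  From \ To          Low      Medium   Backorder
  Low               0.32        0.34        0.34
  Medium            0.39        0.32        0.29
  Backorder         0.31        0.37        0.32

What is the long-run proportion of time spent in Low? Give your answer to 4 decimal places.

Let the stationary distribution be π with π = πP and π_1 + π_2 + π_3 = 1.
π_1 = 0.32·π_1 + 0.39·π_2 + 0.31·π_3
π_2 = 0.34·π_1 + 0.32·π_2 + 0.37·π_3
Solving with the normalization constraint gives π = (0.3408, 0.3426, 0.3165).
So the stationary probability of Low is 0.3408.

0.3408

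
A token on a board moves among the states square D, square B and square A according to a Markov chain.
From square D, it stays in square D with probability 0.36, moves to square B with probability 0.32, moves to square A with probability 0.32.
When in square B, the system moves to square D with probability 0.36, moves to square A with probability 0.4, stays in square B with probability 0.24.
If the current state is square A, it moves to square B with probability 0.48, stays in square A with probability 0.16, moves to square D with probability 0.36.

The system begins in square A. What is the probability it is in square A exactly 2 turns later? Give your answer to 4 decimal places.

Sum over the intermediate state after 1 turn:
P = P(square A→square D)·P(square D→square A) + P(square A→square B)·P(square B→square A) + P(square A→square A)·P(square A→square A)
  = 0.36×0.32 + 0.48×0.4 + 0.16×0.16
  = 0.1152 + 0.1920 + 0.0256 = 0.3328

0.3328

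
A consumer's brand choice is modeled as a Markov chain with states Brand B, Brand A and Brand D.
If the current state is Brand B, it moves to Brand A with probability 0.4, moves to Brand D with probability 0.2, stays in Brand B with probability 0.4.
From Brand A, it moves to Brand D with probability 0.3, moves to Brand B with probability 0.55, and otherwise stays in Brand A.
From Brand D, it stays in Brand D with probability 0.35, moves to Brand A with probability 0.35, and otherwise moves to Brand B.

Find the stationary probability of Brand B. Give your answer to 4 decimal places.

Let the stationary distribution be π with π = πP and π_1 + π_2 + π_3 = 1.
π_1 = 0.4·π_1 + 0.55·π_2 + 0.3·π_3
π_2 = 0.4·π_1 + 0.15·π_2 + 0.35·π_3
Solving with the normalization constraint gives π = (0.4192, 0.3091, 0.2717).
So the stationary probability of Brand B is 0.4192.

0.4192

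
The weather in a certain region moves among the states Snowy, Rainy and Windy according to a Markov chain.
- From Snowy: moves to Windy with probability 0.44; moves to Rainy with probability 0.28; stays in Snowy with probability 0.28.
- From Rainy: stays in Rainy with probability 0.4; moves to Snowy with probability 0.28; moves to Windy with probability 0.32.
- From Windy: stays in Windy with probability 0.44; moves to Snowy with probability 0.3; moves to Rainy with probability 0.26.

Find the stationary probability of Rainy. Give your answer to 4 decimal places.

Let the stationary distribution be π with π = πP and π_1 + π_2 + π_3 = 1.
π_1 = 0.28·π_1 + 0.28·π_2 + 0.3·π_3
π_2 = 0.28·π_1 + 0.4·π_2 + 0.26·π_3
Solving with the normalization constraint gives π = (0.2881, 0.3090, 0.4029).
So the stationary probability of Rainy is 0.3090.

0.3090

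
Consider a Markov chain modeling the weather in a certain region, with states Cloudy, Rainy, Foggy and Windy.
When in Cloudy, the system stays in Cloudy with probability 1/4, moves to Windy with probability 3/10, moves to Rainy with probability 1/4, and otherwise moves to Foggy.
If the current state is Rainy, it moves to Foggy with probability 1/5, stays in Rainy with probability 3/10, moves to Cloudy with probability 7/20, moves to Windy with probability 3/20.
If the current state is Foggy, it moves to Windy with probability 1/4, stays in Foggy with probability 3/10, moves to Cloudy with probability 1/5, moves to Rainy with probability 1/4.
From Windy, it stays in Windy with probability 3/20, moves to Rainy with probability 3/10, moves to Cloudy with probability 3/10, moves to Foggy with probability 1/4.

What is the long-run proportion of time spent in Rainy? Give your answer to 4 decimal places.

0.2745

Let the stationary distribution be π with π = πP and π_1 + π_2 + π_3 + π_4 = 1.
π_1 = 0.25·π_1 + 0.35·π_2 + 0.2·π_3 + 0.3·π_4
π_2 = 0.25·π_1 + 0.3·π_2 + 0.25·π_3 + 0.3·π_4
π_3 = 0.2·π_1 + 0.2·π_2 + 0.3·π_3 + 0.25·π_4
Solving with the normalization constraint gives π = (0.2765, 0.2745, 0.2342, 0.2149).
So the stationary probability of Rainy is 0.2745.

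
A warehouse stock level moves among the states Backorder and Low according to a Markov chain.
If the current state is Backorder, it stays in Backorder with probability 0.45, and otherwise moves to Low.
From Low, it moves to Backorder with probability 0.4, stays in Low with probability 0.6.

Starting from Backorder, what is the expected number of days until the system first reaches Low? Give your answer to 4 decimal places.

Let t(s) be the expected number of days to first reach Low from state s, with t(Low) = 0. Conditioning on the first day:
t(Backorder) = 1 + 0.45·t(Backorder)
Solving: t(Backorder) = 1.8182.
Expected days from Backorder to Low: 1.8182.

1.8182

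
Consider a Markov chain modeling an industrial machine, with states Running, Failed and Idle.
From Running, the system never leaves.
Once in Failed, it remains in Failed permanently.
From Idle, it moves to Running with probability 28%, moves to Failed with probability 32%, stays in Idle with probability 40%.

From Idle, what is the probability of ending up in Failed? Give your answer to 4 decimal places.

0.5333

Let h(s) be the probability of absorption at Failed starting from transient state s. Then h(Failed) = 1 and h(Running) = 0. By first-step analysis:
h(Idle) = 0.28·0 + 0.32·1 + 0.4·h(Idle)
Solving: h(Idle) = 0.5333.
Starting from Idle, the probability is 0.5333.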